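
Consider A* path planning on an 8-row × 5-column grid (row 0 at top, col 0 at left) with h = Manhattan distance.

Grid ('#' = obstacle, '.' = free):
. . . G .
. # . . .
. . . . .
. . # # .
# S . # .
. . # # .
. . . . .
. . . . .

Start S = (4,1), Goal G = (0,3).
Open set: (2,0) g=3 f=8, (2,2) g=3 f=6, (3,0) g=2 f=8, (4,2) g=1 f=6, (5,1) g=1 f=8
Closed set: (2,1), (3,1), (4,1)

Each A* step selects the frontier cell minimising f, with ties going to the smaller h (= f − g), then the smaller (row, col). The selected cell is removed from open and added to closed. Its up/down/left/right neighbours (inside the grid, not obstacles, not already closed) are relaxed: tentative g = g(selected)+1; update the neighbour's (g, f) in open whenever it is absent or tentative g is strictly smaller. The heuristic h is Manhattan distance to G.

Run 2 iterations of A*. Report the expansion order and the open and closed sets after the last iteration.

order=[(2,2) → (1,2)]; open=[(0,2) g=5 f=6, (1,3) g=5 f=6, (2,0) g=3 f=8, (2,3) g=4 f=6, (3,0) g=2 f=8, (4,2) g=1 f=6, (5,1) g=1 f=8]; closed=[(1,2), (2,1), (2,2), (3,1), (4,1)]

step 1: expand (2,2) (f=6, h=3) → closed; open now [(1,2) g=4 f=6, (2,0) g=3 f=8, (2,3) g=4 f=6, (3,0) g=2 f=8, (4,2) g=1 f=6, (5,1) g=1 f=8]
step 2: expand (1,2) (f=6, h=2) → closed; open now [(0,2) g=5 f=6, (1,3) g=5 f=6, (2,0) g=3 f=8, (2,3) g=4 f=6, (3,0) g=2 f=8, (4,2) g=1 f=6, (5,1) g=1 f=8]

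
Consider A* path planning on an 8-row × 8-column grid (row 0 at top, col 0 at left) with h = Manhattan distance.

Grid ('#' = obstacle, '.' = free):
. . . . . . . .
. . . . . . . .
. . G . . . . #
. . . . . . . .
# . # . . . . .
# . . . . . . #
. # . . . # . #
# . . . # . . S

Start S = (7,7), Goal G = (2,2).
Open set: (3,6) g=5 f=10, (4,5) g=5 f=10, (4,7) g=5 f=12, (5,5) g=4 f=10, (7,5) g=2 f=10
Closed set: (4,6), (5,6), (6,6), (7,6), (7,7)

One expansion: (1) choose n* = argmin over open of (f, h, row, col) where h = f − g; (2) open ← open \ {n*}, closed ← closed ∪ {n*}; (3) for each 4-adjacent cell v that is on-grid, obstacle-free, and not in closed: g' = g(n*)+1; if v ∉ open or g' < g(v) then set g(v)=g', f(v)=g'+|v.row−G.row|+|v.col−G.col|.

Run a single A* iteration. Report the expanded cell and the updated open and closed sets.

step 1: expand (3,6) (f=10, h=5) → closed; open now [(2,6) g=6 f=10, (3,5) g=6 f=10, (3,7) g=6 f=12, (4,5) g=5 f=10, (4,7) g=5 f=12, (5,5) g=4 f=10, (7,5) g=2 f=10]

expanded=(3,6); open=[(2,6) g=6 f=10, (3,5) g=6 f=10, (3,7) g=6 f=12, (4,5) g=5 f=10, (4,7) g=5 f=12, (5,5) g=4 f=10, (7,5) g=2 f=10]; closed=[(3,6), (4,6), (5,6), (6,6), (7,6), (7,7)]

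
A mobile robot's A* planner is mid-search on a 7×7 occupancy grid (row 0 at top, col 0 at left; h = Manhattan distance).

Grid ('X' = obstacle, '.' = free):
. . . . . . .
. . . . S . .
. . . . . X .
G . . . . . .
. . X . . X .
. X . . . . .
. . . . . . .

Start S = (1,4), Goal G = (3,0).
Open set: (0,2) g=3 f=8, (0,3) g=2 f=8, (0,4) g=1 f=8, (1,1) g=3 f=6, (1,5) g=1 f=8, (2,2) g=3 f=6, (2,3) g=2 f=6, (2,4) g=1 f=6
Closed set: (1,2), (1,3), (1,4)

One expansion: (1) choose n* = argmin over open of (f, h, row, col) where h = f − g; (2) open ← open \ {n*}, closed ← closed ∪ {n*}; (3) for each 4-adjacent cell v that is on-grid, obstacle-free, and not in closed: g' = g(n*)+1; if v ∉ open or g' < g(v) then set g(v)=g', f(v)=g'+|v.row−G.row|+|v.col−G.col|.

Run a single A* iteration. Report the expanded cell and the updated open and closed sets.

step 1: expand (1,1) (f=6, h=3) → closed; open now [(0,1) g=4 f=8, (0,2) g=3 f=8, (0,3) g=2 f=8, (0,4) g=1 f=8, (1,0) g=4 f=6, (1,5) g=1 f=8, (2,1) g=4 f=6, (2,2) g=3 f=6, (2,3) g=2 f=6, (2,4) g=1 f=6]

expanded=(1,1); open=[(0,1) g=4 f=8, (0,2) g=3 f=8, (0,3) g=2 f=8, (0,4) g=1 f=8, (1,0) g=4 f=6, (1,5) g=1 f=8, (2,1) g=4 f=6, (2,2) g=3 f=6, (2,3) g=2 f=6, (2,4) g=1 f=6]; closed=[(1,1), (1,2), (1,3), (1,4)]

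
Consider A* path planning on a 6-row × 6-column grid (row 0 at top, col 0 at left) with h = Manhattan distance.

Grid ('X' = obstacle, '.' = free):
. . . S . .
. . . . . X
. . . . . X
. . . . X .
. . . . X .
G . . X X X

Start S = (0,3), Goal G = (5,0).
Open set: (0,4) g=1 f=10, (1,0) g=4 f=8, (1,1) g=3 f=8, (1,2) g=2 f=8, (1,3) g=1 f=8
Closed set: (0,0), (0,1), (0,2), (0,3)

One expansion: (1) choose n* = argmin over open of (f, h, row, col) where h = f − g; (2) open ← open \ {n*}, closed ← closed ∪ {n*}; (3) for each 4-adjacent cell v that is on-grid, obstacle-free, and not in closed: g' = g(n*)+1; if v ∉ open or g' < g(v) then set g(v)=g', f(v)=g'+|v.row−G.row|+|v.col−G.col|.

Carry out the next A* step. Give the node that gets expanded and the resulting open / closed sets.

step 1: expand (1,0) (f=8, h=4) → closed; open now [(0,4) g=1 f=10, (1,1) g=3 f=8, (1,2) g=2 f=8, (1,3) g=1 f=8, (2,0) g=5 f=8]

expanded=(1,0); open=[(0,4) g=1 f=10, (1,1) g=3 f=8, (1,2) g=2 f=8, (1,3) g=1 f=8, (2,0) g=5 f=8]; closed=[(0,0), (0,1), (0,2), (0,3), (1,0)]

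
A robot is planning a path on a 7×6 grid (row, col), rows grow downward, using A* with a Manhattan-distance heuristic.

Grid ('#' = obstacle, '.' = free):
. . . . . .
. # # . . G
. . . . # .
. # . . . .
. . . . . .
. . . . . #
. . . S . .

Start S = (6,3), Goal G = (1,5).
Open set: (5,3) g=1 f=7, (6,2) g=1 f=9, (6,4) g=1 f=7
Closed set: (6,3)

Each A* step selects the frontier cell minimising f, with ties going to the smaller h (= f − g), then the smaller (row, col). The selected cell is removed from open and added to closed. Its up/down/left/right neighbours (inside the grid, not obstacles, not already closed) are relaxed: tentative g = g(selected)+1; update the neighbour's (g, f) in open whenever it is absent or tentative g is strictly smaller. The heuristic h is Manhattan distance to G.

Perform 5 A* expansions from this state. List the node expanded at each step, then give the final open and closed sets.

order=[(5,3) → (4,3) → (3,3) → (2,3) → (1,3)]; open=[(0,3) g=6 f=9, (1,4) g=6 f=7, (2,2) g=5 f=9, (3,2) g=4 f=9, (3,4) g=4 f=7, (4,2) g=3 f=9, (4,4) g=3 f=7, (5,2) g=2 f=9, (5,4) g=2 f=7, (6,2) g=1 f=9, (6,4) g=1 f=7]; closed=[(1,3), (2,3), (3,3), (4,3), (5,3), (6,3)]

step 1: expand (5,3) (f=7, h=6) → closed; open now [(4,3) g=2 f=7, (5,2) g=2 f=9, (5,4) g=2 f=7, (6,2) g=1 f=9, (6,4) g=1 f=7]
step 2: expand (4,3) (f=7, h=5) → closed; open now [(3,3) g=3 f=7, (4,2) g=3 f=9, (4,4) g=3 f=7, (5,2) g=2 f=9, (5,4) g=2 f=7, (6,2) g=1 f=9, (6,4) g=1 f=7]
step 3: expand (3,3) (f=7, h=4) → closed; open now [(2,3) g=4 f=7, (3,2) g=4 f=9, (3,4) g=4 f=7, (4,2) g=3 f=9, (4,4) g=3 f=7, (5,2) g=2 f=9, (5,4) g=2 f=7, (6,2) g=1 f=9, (6,4) g=1 f=7]
step 4: expand (2,3) (f=7, h=3) → closed; open now [(1,3) g=5 f=7, (2,2) g=5 f=9, (3,2) g=4 f=9, (3,4) g=4 f=7, (4,2) g=3 f=9, (4,4) g=3 f=7, (5,2) g=2 f=9, (5,4) g=2 f=7, (6,2) g=1 f=9, (6,4) g=1 f=7]
step 5: expand (1,3) (f=7, h=2) → closed; open now [(0,3) g=6 f=9, (1,4) g=6 f=7, (2,2) g=5 f=9, (3,2) g=4 f=9, (3,4) g=4 f=7, (4,2) g=3 f=9, (4,4) g=3 f=7, (5,2) g=2 f=9, (5,4) g=2 f=7, (6,2) g=1 f=9, (6,4) g=1 f=7]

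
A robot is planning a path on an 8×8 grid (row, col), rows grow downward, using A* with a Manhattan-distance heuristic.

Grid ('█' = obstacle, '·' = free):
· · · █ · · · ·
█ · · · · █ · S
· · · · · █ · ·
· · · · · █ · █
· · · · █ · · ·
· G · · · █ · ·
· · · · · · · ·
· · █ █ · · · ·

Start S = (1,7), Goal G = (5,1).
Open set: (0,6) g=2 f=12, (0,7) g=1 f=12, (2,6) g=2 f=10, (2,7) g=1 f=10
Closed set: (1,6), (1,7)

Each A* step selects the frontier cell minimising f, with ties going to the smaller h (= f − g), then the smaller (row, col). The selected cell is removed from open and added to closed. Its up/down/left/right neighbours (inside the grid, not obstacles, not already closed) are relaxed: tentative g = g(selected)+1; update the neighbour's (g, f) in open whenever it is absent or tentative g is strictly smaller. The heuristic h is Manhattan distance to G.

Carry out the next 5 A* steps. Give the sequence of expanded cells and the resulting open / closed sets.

step 1: expand (2,6) (f=10, h=8) → closed; open now [(0,6) g=2 f=12, (0,7) g=1 f=12, (2,7) g=1 f=10, (3,6) g=3 f=10]
step 2: expand (3,6) (f=10, h=7) → closed; open now [(0,6) g=2 f=12, (0,7) g=1 f=12, (2,7) g=1 f=10, (4,6) g=4 f=10]
step 3: expand (4,6) (f=10, h=6) → closed; open now [(0,6) g=2 f=12, (0,7) g=1 f=12, (2,7) g=1 f=10, (4,5) g=5 f=10, (4,7) g=5 f=12, (5,6) g=5 f=10]
step 4: expand (4,5) (f=10, h=5) → closed; open now [(0,6) g=2 f=12, (0,7) g=1 f=12, (2,7) g=1 f=10, (4,7) g=5 f=12, (5,6) g=5 f=10]
step 5: expand (5,6) (f=10, h=5) → closed; open now [(0,6) g=2 f=12, (0,7) g=1 f=12, (2,7) g=1 f=10, (4,7) g=5 f=12, (5,7) g=6 f=12, (6,6) g=6 f=12]

order=[(2,6) → (3,6) → (4,6) → (4,5) → (5,6)]; open=[(0,6) g=2 f=12, (0,7) g=1 f=12, (2,7) g=1 f=10, (4,7) g=5 f=12, (5,7) g=6 f=12, (6,6) g=6 f=12]; closed=[(1,6), (1,7), (2,6), (3,6), (4,5), (4,6), (5,6)]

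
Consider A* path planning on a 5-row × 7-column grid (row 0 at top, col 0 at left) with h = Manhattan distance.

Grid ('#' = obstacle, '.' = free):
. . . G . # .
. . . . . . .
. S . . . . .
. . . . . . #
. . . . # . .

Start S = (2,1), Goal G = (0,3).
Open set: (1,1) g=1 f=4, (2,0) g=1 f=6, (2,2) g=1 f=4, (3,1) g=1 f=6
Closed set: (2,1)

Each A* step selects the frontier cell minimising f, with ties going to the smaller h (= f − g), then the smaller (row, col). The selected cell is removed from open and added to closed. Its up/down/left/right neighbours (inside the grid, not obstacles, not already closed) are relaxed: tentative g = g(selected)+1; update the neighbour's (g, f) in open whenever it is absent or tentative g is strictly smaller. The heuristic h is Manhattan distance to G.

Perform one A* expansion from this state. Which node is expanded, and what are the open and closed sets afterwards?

step 1: expand (1,1) (f=4, h=3) → closed; open now [(0,1) g=2 f=4, (1,0) g=2 f=6, (1,2) g=2 f=4, (2,0) g=1 f=6, (2,2) g=1 f=4, (3,1) g=1 f=6]

expanded=(1,1); open=[(0,1) g=2 f=4, (1,0) g=2 f=6, (1,2) g=2 f=4, (2,0) g=1 f=6, (2,2) g=1 f=4, (3,1) g=1 f=6]; closed=[(1,1), (2,1)]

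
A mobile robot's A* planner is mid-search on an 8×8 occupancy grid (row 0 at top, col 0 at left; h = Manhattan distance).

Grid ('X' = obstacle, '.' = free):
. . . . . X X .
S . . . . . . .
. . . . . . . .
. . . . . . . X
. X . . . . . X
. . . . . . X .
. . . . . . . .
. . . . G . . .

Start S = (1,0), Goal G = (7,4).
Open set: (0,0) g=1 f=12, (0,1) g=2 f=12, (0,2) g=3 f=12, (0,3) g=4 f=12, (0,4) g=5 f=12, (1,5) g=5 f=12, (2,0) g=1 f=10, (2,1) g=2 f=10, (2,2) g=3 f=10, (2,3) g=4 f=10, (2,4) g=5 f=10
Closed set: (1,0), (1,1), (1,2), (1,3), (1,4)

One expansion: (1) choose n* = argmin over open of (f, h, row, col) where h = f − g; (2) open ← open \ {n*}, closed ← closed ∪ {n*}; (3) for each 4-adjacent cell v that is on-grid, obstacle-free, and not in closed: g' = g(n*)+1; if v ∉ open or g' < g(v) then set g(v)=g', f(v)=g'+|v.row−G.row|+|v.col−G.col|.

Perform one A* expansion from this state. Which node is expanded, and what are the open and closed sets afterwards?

expanded=(2,4); open=[(0,0) g=1 f=12, (0,1) g=2 f=12, (0,2) g=3 f=12, (0,3) g=4 f=12, (0,4) g=5 f=12, (1,5) g=5 f=12, (2,0) g=1 f=10, (2,1) g=2 f=10, (2,2) g=3 f=10, (2,3) g=4 f=10, (2,5) g=6 f=12, (3,4) g=6 f=10]; closed=[(1,0), (1,1), (1,2), (1,3), (1,4), (2,4)]

step 1: expand (2,4) (f=10, h=5) → closed; open now [(0,0) g=1 f=12, (0,1) g=2 f=12, (0,2) g=3 f=12, (0,3) g=4 f=12, (0,4) g=5 f=12, (1,5) g=5 f=12, (2,0) g=1 f=10, (2,1) g=2 f=10, (2,2) g=3 f=10, (2,3) g=4 f=10, (2,5) g=6 f=12, (3,4) g=6 f=10]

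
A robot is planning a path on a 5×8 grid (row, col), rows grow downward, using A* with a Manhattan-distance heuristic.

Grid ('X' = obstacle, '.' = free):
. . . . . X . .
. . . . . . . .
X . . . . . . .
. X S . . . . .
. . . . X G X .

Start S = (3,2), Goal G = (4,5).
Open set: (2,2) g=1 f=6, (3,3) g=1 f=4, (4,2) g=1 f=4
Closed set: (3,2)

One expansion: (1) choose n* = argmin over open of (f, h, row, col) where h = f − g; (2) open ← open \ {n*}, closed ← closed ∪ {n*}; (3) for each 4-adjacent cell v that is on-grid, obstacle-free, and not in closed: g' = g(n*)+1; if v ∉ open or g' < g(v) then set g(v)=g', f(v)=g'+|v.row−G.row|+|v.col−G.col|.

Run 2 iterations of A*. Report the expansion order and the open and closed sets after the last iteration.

order=[(3,3) → (3,4)]; open=[(2,2) g=1 f=6, (2,3) g=2 f=6, (2,4) g=3 f=6, (3,5) g=3 f=4, (4,2) g=1 f=4, (4,3) g=2 f=4]; closed=[(3,2), (3,3), (3,4)]

step 1: expand (3,3) (f=4, h=3) → closed; open now [(2,2) g=1 f=6, (2,3) g=2 f=6, (3,4) g=2 f=4, (4,2) g=1 f=4, (4,3) g=2 f=4]
step 2: expand (3,4) (f=4, h=2) → closed; open now [(2,2) g=1 f=6, (2,3) g=2 f=6, (2,4) g=3 f=6, (3,5) g=3 f=4, (4,2) g=1 f=4, (4,3) g=2 f=4]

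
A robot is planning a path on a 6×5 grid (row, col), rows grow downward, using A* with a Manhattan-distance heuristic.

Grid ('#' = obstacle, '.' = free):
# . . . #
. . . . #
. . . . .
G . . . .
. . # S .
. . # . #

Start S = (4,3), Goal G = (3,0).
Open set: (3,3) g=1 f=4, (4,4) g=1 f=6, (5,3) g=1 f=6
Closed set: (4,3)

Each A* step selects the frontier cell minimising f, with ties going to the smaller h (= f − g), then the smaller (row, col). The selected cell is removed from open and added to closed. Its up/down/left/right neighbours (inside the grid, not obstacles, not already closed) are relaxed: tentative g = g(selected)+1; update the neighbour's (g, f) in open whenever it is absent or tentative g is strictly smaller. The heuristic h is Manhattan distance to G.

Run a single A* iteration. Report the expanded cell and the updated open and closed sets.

expanded=(3,3); open=[(2,3) g=2 f=6, (3,2) g=2 f=4, (3,4) g=2 f=6, (4,4) g=1 f=6, (5,3) g=1 f=6]; closed=[(3,3), (4,3)]

step 1: expand (3,3) (f=4, h=3) → closed; open now [(2,3) g=2 f=6, (3,2) g=2 f=4, (3,4) g=2 f=6, (4,4) g=1 f=6, (5,3) g=1 f=6]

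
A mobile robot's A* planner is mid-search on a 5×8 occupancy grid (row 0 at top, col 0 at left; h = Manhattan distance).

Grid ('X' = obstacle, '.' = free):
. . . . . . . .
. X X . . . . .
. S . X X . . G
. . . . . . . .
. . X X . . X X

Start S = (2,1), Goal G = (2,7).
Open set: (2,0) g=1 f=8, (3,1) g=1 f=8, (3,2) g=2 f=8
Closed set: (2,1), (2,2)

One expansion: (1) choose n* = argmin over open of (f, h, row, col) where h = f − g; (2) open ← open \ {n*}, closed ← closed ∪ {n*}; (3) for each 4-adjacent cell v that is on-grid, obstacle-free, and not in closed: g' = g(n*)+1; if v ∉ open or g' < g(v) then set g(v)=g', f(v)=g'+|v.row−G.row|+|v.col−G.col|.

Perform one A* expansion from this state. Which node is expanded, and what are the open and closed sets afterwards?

step 1: expand (3,2) (f=8, h=6) → closed; open now [(2,0) g=1 f=8, (3,1) g=1 f=8, (3,3) g=3 f=8]

expanded=(3,2); open=[(2,0) g=1 f=8, (3,1) g=1 f=8, (3,3) g=3 f=8]; closed=[(2,1), (2,2), (3,2)]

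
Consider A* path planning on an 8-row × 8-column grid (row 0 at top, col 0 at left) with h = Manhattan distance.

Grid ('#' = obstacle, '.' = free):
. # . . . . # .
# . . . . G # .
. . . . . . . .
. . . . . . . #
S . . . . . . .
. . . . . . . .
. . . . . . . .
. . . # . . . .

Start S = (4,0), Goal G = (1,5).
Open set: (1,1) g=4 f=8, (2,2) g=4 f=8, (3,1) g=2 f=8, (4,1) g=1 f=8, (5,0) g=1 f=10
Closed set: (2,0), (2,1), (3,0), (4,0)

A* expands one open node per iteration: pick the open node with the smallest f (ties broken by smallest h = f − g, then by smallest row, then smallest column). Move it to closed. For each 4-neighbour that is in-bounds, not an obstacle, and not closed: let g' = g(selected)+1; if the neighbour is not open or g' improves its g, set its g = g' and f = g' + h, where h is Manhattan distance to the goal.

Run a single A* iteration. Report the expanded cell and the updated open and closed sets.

step 1: expand (1,1) (f=8, h=4) → closed; open now [(1,2) g=5 f=8, (2,2) g=4 f=8, (3,1) g=2 f=8, (4,1) g=1 f=8, (5,0) g=1 f=10]

expanded=(1,1); open=[(1,2) g=5 f=8, (2,2) g=4 f=8, (3,1) g=2 f=8, (4,1) g=1 f=8, (5,0) g=1 f=10]; closed=[(1,1), (2,0), (2,1), (3,0), (4,0)]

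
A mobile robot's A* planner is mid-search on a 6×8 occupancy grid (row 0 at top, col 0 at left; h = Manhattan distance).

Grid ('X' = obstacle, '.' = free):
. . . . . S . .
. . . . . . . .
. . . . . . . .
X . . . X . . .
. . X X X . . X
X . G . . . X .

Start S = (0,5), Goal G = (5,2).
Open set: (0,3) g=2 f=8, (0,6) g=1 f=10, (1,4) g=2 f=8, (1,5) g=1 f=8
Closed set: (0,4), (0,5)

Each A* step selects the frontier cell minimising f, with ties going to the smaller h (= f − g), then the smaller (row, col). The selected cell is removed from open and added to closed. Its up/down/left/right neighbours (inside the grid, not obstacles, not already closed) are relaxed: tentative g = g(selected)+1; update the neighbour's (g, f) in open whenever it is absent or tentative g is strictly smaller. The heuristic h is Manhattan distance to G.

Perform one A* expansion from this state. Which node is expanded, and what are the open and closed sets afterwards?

expanded=(0,3); open=[(0,2) g=3 f=8, (0,6) g=1 f=10, (1,3) g=3 f=8, (1,4) g=2 f=8, (1,5) g=1 f=8]; closed=[(0,3), (0,4), (0,5)]

step 1: expand (0,3) (f=8, h=6) → closed; open now [(0,2) g=3 f=8, (0,6) g=1 f=10, (1,3) g=3 f=8, (1,4) g=2 f=8, (1,5) g=1 f=8]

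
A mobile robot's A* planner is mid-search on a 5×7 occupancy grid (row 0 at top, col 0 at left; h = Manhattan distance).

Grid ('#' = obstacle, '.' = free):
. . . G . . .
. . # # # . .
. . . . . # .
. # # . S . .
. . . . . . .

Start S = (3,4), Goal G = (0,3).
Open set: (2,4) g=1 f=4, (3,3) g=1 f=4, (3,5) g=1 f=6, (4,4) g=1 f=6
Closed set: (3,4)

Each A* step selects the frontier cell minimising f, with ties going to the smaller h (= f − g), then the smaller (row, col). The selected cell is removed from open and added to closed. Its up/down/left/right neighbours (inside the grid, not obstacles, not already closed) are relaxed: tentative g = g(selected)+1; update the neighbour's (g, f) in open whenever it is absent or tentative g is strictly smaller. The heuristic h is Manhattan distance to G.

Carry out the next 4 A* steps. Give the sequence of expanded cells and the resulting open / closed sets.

step 1: expand (2,4) (f=4, h=3) → closed; open now [(2,3) g=2 f=4, (3,3) g=1 f=4, (3,5) g=1 f=6, (4,4) g=1 f=6]
step 2: expand (2,3) (f=4, h=2) → closed; open now [(2,2) g=3 f=6, (3,3) g=1 f=4, (3,5) g=1 f=6, (4,4) g=1 f=6]
step 3: expand (3,3) (f=4, h=3) → closed; open now [(2,2) g=3 f=6, (3,5) g=1 f=6, (4,3) g=2 f=6, (4,4) g=1 f=6]
step 4: expand (2,2) (f=6, h=3) → closed; open now [(2,1) g=4 f=8, (3,5) g=1 f=6, (4,3) g=2 f=6, (4,4) g=1 f=6]

order=[(2,4) → (2,3) → (3,3) → (2,2)]; open=[(2,1) g=4 f=8, (3,5) g=1 f=6, (4,3) g=2 f=6, (4,4) g=1 f=6]; closed=[(2,2), (2,3), (2,4), (3,3), (3,4)]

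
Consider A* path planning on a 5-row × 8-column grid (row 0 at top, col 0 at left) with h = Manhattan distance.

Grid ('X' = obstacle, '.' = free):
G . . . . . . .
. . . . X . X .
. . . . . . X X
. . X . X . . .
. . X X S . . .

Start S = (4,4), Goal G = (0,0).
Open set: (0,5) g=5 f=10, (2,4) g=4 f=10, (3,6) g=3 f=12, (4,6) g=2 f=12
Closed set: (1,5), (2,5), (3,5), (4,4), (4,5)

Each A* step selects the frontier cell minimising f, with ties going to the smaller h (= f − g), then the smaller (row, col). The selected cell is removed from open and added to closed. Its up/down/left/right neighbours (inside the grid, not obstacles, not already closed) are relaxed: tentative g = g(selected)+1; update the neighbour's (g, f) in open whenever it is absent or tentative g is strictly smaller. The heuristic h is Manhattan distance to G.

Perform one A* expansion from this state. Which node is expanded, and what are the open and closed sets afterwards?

step 1: expand (0,5) (f=10, h=5) → closed; open now [(0,4) g=6 f=10, (0,6) g=6 f=12, (2,4) g=4 f=10, (3,6) g=3 f=12, (4,6) g=2 f=12]

expanded=(0,5); open=[(0,4) g=6 f=10, (0,6) g=6 f=12, (2,4) g=4 f=10, (3,6) g=3 f=12, (4,6) g=2 f=12]; closed=[(0,5), (1,5), (2,5), (3,5), (4,4), (4,5)]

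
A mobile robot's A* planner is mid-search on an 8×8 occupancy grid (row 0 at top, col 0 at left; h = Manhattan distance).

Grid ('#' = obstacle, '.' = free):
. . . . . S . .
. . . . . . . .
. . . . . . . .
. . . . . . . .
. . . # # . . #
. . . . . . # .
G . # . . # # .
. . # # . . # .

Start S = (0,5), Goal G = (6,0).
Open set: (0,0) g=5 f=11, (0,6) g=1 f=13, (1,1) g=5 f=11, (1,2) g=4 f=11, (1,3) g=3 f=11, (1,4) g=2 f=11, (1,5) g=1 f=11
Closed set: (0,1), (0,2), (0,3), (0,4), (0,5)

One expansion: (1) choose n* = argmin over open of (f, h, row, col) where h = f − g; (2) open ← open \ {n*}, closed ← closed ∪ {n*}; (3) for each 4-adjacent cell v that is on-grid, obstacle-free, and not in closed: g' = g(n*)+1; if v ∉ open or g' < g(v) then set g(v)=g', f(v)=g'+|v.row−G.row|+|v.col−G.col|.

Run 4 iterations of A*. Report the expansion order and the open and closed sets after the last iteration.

order=[(0,0) → (1,0) → (2,0) → (3,0)]; open=[(0,6) g=1 f=13, (1,1) g=5 f=11, (1,2) g=4 f=11, (1,3) g=3 f=11, (1,4) g=2 f=11, (1,5) g=1 f=11, (2,1) g=8 f=13, (3,1) g=9 f=13, (4,0) g=9 f=11]; closed=[(0,0), (0,1), (0,2), (0,3), (0,4), (0,5), (1,0), (2,0), (3,0)]

step 1: expand (0,0) (f=11, h=6) → closed; open now [(0,6) g=1 f=13, (1,0) g=6 f=11, (1,1) g=5 f=11, (1,2) g=4 f=11, (1,3) g=3 f=11, (1,4) g=2 f=11, (1,5) g=1 f=11]
step 2: expand (1,0) (f=11, h=5) → closed; open now [(0,6) g=1 f=13, (1,1) g=5 f=11, (1,2) g=4 f=11, (1,3) g=3 f=11, (1,4) g=2 f=11, (1,5) g=1 f=11, (2,0) g=7 f=11]
step 3: expand (2,0) (f=11, h=4) → closed; open now [(0,6) g=1 f=13, (1,1) g=5 f=11, (1,2) g=4 f=11, (1,3) g=3 f=11, (1,4) g=2 f=11, (1,5) g=1 f=11, (2,1) g=8 f=13, (3,0) g=8 f=11]
step 4: expand (3,0) (f=11, h=3) → closed; open now [(0,6) g=1 f=13, (1,1) g=5 f=11, (1,2) g=4 f=11, (1,3) g=3 f=11, (1,4) g=2 f=11, (1,5) g=1 f=11, (2,1) g=8 f=13, (3,1) g=9 f=13, (4,0) g=9 f=11]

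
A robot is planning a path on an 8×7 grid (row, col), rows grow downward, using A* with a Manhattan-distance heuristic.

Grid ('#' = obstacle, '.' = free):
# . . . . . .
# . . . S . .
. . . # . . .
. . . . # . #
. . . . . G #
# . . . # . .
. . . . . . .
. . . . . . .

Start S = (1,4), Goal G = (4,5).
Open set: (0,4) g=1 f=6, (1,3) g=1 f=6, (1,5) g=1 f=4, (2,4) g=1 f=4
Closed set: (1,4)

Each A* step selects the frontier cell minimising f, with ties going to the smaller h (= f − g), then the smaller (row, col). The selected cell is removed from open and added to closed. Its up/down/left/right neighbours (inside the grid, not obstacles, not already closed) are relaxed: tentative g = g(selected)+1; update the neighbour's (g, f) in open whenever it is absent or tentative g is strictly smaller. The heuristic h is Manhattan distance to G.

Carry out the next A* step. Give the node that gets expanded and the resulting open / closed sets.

expanded=(1,5); open=[(0,4) g=1 f=6, (0,5) g=2 f=6, (1,3) g=1 f=6, (1,6) g=2 f=6, (2,4) g=1 f=4, (2,5) g=2 f=4]; closed=[(1,4), (1,5)]

step 1: expand (1,5) (f=4, h=3) → closed; open now [(0,4) g=1 f=6, (0,5) g=2 f=6, (1,3) g=1 f=6, (1,6) g=2 f=6, (2,4) g=1 f=4, (2,5) g=2 f=4]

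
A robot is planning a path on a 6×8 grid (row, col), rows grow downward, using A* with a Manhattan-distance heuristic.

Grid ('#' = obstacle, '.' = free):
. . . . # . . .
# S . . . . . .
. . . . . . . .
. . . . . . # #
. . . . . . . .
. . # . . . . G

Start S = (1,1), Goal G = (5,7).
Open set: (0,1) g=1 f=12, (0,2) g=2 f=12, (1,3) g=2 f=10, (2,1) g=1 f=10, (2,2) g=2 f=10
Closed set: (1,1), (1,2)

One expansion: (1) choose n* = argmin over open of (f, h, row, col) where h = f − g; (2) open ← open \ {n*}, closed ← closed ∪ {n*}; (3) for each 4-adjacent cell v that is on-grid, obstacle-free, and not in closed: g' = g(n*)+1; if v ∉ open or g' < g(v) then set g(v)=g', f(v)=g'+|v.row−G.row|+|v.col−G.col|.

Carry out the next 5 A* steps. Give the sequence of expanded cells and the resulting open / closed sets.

order=[(1,3) → (1,4) → (1,5) → (1,6) → (1,7)]; open=[(0,1) g=1 f=12, (0,2) g=2 f=12, (0,3) g=3 f=12, (0,5) g=5 f=12, (0,6) g=6 f=12, (0,7) g=7 f=12, (2,1) g=1 f=10, (2,2) g=2 f=10, (2,3) g=3 f=10, (2,4) g=4 f=10, (2,5) g=5 f=10, (2,6) g=6 f=10, (2,7) g=7 f=10]; closed=[(1,1), (1,2), (1,3), (1,4), (1,5), (1,6), (1,7)]

step 1: expand (1,3) (f=10, h=8) → closed; open now [(0,1) g=1 f=12, (0,2) g=2 f=12, (0,3) g=3 f=12, (1,4) g=3 f=10, (2,1) g=1 f=10, (2,2) g=2 f=10, (2,3) g=3 f=10]
step 2: expand (1,4) (f=10, h=7) → closed; open now [(0,1) g=1 f=12, (0,2) g=2 f=12, (0,3) g=3 f=12, (1,5) g=4 f=10, (2,1) g=1 f=10, (2,2) g=2 f=10, (2,3) g=3 f=10, (2,4) g=4 f=10]
step 3: expand (1,5) (f=10, h=6) → closed; open now [(0,1) g=1 f=12, (0,2) g=2 f=12, (0,3) g=3 f=12, (0,5) g=5 f=12, (1,6) g=5 f=10, (2,1) g=1 f=10, (2,2) g=2 f=10, (2,3) g=3 f=10, (2,4) g=4 f=10, (2,5) g=5 f=10]
step 4: expand (1,6) (f=10, h=5) → closed; open now [(0,1) g=1 f=12, (0,2) g=2 f=12, (0,3) g=3 f=12, (0,5) g=5 f=12, (0,6) g=6 f=12, (1,7) g=6 f=10, (2,1) g=1 f=10, (2,2) g=2 f=10, (2,3) g=3 f=10, (2,4) g=4 f=10, (2,5) g=5 f=10, (2,6) g=6 f=10]
step 5: expand (1,7) (f=10, h=4) → closed; open now [(0,1) g=1 f=12, (0,2) g=2 f=12, (0,3) g=3 f=12, (0,5) g=5 f=12, (0,6) g=6 f=12, (0,7) g=7 f=12, (2,1) g=1 f=10, (2,2) g=2 f=10, (2,3) g=3 f=10, (2,4) g=4 f=10, (2,5) g=5 f=10, (2,6) g=6 f=10, (2,7) g=7 f=10]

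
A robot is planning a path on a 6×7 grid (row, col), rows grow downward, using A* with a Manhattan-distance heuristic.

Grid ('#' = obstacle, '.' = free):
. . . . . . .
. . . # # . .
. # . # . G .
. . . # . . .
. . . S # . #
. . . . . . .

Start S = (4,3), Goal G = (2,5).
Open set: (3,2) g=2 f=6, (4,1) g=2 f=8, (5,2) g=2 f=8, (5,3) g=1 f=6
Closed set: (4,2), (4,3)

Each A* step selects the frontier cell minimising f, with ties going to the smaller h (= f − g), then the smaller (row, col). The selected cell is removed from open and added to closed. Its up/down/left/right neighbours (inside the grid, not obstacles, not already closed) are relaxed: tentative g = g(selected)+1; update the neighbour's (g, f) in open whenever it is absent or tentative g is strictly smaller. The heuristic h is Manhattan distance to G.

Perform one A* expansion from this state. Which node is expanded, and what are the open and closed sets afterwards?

step 1: expand (3,2) (f=6, h=4) → closed; open now [(2,2) g=3 f=6, (3,1) g=3 f=8, (4,1) g=2 f=8, (5,2) g=2 f=8, (5,3) g=1 f=6]

expanded=(3,2); open=[(2,2) g=3 f=6, (3,1) g=3 f=8, (4,1) g=2 f=8, (5,2) g=2 f=8, (5,3) g=1 f=6]; closed=[(3,2), (4,2), (4,3)]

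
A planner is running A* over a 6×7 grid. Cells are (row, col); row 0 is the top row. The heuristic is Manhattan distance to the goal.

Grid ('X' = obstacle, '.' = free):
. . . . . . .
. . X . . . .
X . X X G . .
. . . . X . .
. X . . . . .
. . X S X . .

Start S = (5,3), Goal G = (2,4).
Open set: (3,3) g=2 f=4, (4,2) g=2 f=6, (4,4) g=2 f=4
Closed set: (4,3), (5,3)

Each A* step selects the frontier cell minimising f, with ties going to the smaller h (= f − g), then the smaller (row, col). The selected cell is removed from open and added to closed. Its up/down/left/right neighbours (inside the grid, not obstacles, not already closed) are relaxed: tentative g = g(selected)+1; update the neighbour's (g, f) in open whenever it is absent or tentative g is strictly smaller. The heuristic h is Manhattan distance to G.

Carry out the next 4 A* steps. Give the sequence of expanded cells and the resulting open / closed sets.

step 1: expand (3,3) (f=4, h=2) → closed; open now [(3,2) g=3 f=6, (4,2) g=2 f=6, (4,4) g=2 f=4]
step 2: expand (4,4) (f=4, h=2) → closed; open now [(3,2) g=3 f=6, (4,2) g=2 f=6, (4,5) g=3 f=6]
step 3: expand (3,2) (f=6, h=3) → closed; open now [(3,1) g=4 f=8, (4,2) g=2 f=6, (4,5) g=3 f=6]
step 4: expand (4,5) (f=6, h=3) → closed; open now [(3,1) g=4 f=8, (3,5) g=4 f=6, (4,2) g=2 f=6, (4,6) g=4 f=8, (5,5) g=4 f=8]

order=[(3,3) → (4,4) → (3,2) → (4,5)]; open=[(3,1) g=4 f=8, (3,5) g=4 f=6, (4,2) g=2 f=6, (4,6) g=4 f=8, (5,5) g=4 f=8]; closed=[(3,2), (3,3), (4,3), (4,4), (4,5), (5,3)]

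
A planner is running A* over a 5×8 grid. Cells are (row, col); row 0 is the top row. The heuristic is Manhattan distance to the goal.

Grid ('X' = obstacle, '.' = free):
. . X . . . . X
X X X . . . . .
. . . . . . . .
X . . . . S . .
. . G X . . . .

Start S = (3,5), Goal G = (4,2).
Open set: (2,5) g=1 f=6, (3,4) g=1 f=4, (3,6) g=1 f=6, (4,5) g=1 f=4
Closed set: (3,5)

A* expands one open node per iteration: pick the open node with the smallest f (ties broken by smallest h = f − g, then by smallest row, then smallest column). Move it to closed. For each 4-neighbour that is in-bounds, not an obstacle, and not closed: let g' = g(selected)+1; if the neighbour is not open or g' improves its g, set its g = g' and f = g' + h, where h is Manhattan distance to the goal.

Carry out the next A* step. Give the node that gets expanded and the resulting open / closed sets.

step 1: expand (3,4) (f=4, h=3) → closed; open now [(2,4) g=2 f=6, (2,5) g=1 f=6, (3,3) g=2 f=4, (3,6) g=1 f=6, (4,4) g=2 f=4, (4,5) g=1 f=4]

expanded=(3,4); open=[(2,4) g=2 f=6, (2,5) g=1 f=6, (3,3) g=2 f=4, (3,6) g=1 f=6, (4,4) g=2 f=4, (4,5) g=1 f=4]; closed=[(3,4), (3,5)]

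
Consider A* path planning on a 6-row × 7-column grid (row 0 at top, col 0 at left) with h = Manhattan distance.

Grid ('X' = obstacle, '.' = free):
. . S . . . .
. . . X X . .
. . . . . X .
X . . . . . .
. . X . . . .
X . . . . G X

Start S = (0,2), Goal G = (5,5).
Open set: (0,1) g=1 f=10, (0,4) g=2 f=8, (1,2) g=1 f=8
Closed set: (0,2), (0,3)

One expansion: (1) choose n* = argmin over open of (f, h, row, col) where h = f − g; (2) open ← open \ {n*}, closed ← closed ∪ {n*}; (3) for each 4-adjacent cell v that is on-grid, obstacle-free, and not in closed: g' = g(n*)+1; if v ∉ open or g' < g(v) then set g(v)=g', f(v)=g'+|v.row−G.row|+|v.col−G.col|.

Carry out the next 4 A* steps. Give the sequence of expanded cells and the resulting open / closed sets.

order=[(0,4) → (0,5) → (1,5) → (1,2)]; open=[(0,1) g=1 f=10, (0,6) g=4 f=10, (1,1) g=2 f=10, (1,6) g=5 f=10, (2,2) g=2 f=8]; closed=[(0,2), (0,3), (0,4), (0,5), (1,2), (1,5)]

step 1: expand (0,4) (f=8, h=6) → closed; open now [(0,1) g=1 f=10, (0,5) g=3 f=8, (1,2) g=1 f=8]
step 2: expand (0,5) (f=8, h=5) → closed; open now [(0,1) g=1 f=10, (0,6) g=4 f=10, (1,2) g=1 f=8, (1,5) g=4 f=8]
step 3: expand (1,5) (f=8, h=4) → closed; open now [(0,1) g=1 f=10, (0,6) g=4 f=10, (1,2) g=1 f=8, (1,6) g=5 f=10]
step 4: expand (1,2) (f=8, h=7) → closed; open now [(0,1) g=1 f=10, (0,6) g=4 f=10, (1,1) g=2 f=10, (1,6) g=5 f=10, (2,2) g=2 f=8]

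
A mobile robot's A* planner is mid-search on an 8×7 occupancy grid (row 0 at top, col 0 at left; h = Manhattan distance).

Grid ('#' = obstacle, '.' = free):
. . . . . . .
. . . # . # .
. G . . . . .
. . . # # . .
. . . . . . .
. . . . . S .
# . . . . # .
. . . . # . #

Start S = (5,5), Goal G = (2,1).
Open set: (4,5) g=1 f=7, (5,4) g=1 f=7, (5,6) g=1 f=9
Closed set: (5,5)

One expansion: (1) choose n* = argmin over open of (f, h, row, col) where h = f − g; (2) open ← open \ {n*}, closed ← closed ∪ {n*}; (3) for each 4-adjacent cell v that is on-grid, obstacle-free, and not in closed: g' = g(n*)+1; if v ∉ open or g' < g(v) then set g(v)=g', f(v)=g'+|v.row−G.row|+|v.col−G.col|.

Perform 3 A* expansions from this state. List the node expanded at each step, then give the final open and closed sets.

order=[(4,5) → (3,5) → (2,5)]; open=[(2,4) g=4 f=7, (2,6) g=4 f=9, (3,6) g=3 f=9, (4,4) g=2 f=7, (4,6) g=2 f=9, (5,4) g=1 f=7, (5,6) g=1 f=9]; closed=[(2,5), (3,5), (4,5), (5,5)]

step 1: expand (4,5) (f=7, h=6) → closed; open now [(3,5) g=2 f=7, (4,4) g=2 f=7, (4,6) g=2 f=9, (5,4) g=1 f=7, (5,6) g=1 f=9]
step 2: expand (3,5) (f=7, h=5) → closed; open now [(2,5) g=3 f=7, (3,6) g=3 f=9, (4,4) g=2 f=7, (4,6) g=2 f=9, (5,4) g=1 f=7, (5,6) g=1 f=9]
step 3: expand (2,5) (f=7, h=4) → closed; open now [(2,4) g=4 f=7, (2,6) g=4 f=9, (3,6) g=3 f=9, (4,4) g=2 f=7, (4,6) g=2 f=9, (5,4) g=1 f=7, (5,6) g=1 f=9]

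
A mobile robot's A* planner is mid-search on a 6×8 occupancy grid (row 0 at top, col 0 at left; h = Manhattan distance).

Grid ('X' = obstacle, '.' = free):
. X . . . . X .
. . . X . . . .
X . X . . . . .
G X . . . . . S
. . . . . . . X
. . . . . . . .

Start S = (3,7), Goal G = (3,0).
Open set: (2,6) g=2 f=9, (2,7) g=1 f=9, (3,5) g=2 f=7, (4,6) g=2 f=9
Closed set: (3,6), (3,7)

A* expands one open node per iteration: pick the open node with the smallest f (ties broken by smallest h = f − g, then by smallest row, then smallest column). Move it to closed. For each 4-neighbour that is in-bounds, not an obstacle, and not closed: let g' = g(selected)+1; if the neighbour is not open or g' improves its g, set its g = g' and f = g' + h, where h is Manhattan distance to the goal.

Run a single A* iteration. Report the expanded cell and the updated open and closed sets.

expanded=(3,5); open=[(2,5) g=3 f=9, (2,6) g=2 f=9, (2,7) g=1 f=9, (3,4) g=3 f=7, (4,5) g=3 f=9, (4,6) g=2 f=9]; closed=[(3,5), (3,6), (3,7)]

step 1: expand (3,5) (f=7, h=5) → closed; open now [(2,5) g=3 f=9, (2,6) g=2 f=9, (2,7) g=1 f=9, (3,4) g=3 f=7, (4,5) g=3 f=9, (4,6) g=2 f=9]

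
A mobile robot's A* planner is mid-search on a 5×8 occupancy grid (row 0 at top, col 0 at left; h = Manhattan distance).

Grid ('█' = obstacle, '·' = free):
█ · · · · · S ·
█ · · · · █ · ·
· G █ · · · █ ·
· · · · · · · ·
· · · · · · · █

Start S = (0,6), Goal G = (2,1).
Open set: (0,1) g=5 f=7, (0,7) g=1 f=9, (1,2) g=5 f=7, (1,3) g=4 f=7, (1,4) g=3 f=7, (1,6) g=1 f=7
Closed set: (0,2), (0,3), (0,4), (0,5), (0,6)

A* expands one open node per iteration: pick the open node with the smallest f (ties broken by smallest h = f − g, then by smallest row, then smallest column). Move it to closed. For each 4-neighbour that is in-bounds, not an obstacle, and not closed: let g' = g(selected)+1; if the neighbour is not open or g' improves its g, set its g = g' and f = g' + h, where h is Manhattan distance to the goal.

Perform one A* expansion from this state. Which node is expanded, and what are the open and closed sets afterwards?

step 1: expand (0,1) (f=7, h=2) → closed; open now [(0,7) g=1 f=9, (1,1) g=6 f=7, (1,2) g=5 f=7, (1,3) g=4 f=7, (1,4) g=3 f=7, (1,6) g=1 f=7]

expanded=(0,1); open=[(0,7) g=1 f=9, (1,1) g=6 f=7, (1,2) g=5 f=7, (1,3) g=4 f=7, (1,4) g=3 f=7, (1,6) g=1 f=7]; closed=[(0,1), (0,2), (0,3), (0,4), (0,5), (0,6)]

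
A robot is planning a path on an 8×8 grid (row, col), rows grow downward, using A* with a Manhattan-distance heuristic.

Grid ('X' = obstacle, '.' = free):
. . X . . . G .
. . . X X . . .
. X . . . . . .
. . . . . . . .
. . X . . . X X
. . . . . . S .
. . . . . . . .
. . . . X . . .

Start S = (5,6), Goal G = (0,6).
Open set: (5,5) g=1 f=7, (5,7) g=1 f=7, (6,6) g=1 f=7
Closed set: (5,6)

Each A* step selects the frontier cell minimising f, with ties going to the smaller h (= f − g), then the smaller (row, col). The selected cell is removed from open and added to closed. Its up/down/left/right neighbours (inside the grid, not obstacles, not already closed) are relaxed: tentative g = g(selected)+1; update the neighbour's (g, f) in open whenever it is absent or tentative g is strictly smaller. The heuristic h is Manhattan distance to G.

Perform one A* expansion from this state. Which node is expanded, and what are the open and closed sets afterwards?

expanded=(5,5); open=[(4,5) g=2 f=7, (5,4) g=2 f=9, (5,7) g=1 f=7, (6,5) g=2 f=9, (6,6) g=1 f=7]; closed=[(5,5), (5,6)]

step 1: expand (5,5) (f=7, h=6) → closed; open now [(4,5) g=2 f=7, (5,4) g=2 f=9, (5,7) g=1 f=7, (6,5) g=2 f=9, (6,6) g=1 f=7]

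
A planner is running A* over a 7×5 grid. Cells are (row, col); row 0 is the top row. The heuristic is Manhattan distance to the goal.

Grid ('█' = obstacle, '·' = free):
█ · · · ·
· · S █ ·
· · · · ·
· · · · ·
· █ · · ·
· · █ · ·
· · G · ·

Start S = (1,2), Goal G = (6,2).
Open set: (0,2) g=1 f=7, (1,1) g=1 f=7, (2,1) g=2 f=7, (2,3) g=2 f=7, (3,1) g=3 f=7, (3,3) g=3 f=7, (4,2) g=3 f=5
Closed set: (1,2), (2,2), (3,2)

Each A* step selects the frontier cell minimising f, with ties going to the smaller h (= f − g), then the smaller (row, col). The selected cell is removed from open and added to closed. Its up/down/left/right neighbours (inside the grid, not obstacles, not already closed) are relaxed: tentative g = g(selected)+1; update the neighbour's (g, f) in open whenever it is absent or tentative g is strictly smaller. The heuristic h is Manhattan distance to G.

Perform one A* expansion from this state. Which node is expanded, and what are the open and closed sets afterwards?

step 1: expand (4,2) (f=5, h=2) → closed; open now [(0,2) g=1 f=7, (1,1) g=1 f=7, (2,1) g=2 f=7, (2,3) g=2 f=7, (3,1) g=3 f=7, (3,3) g=3 f=7, (4,3) g=4 f=7]

expanded=(4,2); open=[(0,2) g=1 f=7, (1,1) g=1 f=7, (2,1) g=2 f=7, (2,3) g=2 f=7, (3,1) g=3 f=7, (3,3) g=3 f=7, (4,3) g=4 f=7]; closed=[(1,2), (2,2), (3,2), (4,2)]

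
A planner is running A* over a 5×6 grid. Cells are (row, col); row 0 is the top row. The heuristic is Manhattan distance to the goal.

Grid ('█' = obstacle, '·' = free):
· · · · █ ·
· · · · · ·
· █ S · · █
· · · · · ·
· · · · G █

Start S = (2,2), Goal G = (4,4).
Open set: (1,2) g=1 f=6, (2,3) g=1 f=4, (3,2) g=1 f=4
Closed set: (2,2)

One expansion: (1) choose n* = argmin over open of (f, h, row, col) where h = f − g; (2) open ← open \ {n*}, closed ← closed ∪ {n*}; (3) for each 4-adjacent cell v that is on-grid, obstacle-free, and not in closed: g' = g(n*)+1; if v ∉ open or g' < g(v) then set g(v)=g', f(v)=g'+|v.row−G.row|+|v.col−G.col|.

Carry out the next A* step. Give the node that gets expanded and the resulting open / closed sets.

expanded=(2,3); open=[(1,2) g=1 f=6, (1,3) g=2 f=6, (2,4) g=2 f=4, (3,2) g=1 f=4, (3,3) g=2 f=4]; closed=[(2,2), (2,3)]

step 1: expand (2,3) (f=4, h=3) → closed; open now [(1,2) g=1 f=6, (1,3) g=2 f=6, (2,4) g=2 f=4, (3,2) g=1 f=4, (3,3) g=2 f=4]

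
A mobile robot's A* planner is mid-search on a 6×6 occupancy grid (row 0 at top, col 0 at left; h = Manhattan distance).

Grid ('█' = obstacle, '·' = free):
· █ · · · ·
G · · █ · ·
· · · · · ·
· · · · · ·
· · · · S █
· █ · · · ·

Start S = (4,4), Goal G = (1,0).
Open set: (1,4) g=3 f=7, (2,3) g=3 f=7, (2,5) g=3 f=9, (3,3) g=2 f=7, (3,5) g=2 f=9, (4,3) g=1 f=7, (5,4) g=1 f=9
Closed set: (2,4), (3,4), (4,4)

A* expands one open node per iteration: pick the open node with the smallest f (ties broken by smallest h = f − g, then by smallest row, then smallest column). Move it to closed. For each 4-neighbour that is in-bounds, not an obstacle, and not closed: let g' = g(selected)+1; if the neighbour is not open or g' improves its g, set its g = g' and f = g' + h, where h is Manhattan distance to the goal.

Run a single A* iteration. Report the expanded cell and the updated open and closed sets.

expanded=(1,4); open=[(0,4) g=4 f=9, (1,5) g=4 f=9, (2,3) g=3 f=7, (2,5) g=3 f=9, (3,3) g=2 f=7, (3,5) g=2 f=9, (4,3) g=1 f=7, (5,4) g=1 f=9]; closed=[(1,4), (2,4), (3,4), (4,4)]

step 1: expand (1,4) (f=7, h=4) → closed; open now [(0,4) g=4 f=9, (1,5) g=4 f=9, (2,3) g=3 f=7, (2,5) g=3 f=9, (3,3) g=2 f=7, (3,5) g=2 f=9, (4,3) g=1 f=7, (5,4) g=1 f=9]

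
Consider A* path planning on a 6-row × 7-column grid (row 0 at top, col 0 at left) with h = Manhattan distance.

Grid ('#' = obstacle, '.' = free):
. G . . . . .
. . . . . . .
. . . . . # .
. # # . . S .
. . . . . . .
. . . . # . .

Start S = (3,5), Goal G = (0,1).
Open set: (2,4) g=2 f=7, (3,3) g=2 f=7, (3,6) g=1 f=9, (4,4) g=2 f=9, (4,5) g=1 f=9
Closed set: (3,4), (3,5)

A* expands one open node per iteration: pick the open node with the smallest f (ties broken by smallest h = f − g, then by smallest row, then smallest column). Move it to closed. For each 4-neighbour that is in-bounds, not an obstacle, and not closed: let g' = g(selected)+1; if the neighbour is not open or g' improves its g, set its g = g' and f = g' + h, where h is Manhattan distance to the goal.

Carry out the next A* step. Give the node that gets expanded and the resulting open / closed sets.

expanded=(2,4); open=[(1,4) g=3 f=7, (2,3) g=3 f=7, (3,3) g=2 f=7, (3,6) g=1 f=9, (4,4) g=2 f=9, (4,5) g=1 f=9]; closed=[(2,4), (3,4), (3,5)]

step 1: expand (2,4) (f=7, h=5) → closed; open now [(1,4) g=3 f=7, (2,3) g=3 f=7, (3,3) g=2 f=7, (3,6) g=1 f=9, (4,4) g=2 f=9, (4,5) g=1 f=9]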